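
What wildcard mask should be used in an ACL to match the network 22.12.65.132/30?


Subnet mask: 255.255.255.252
Wildcard = 255.255.255.255 - subnet mask
255 - 255 = 0
255 - 255 = 0
255 - 255 = 0
255 - 252 = 3
Wildcard: 0.0.0.3


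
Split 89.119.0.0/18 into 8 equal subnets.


New prefix = 18 + 3 = 21
Each subnet has 2048 addresses
  89.119.0.0/21
  89.119.8.0/21
  89.119.16.0/21
  89.119.24.0/21
  89.119.32.0/21
  89.119.40.0/21
  89.119.48.0/21
  89.119.56.0/21
Subnets: 89.119.0.0/21, 89.119.8.0/21, 89.119.16.0/21, 89.119.24.0/21, 89.119.32.0/21, 89.119.40.0/21, 89.119.48.0/21, 89.119.56.0/21


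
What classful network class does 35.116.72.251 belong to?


First octet: 35
Binary: 00100011
0xxxxxxx -> Class A (1-126)
Class A, default mask 255.0.0.0 (/8)


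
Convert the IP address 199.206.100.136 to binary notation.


199 = 11000111
206 = 11001110
100 = 01100100
136 = 10001000
Binary: 11000111.11001110.01100100.10001000


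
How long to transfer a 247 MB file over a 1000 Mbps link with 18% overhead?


Effective throughput = 1000 * (1 - 18/100) = 820.0 Mbps
File size in Mb = 247 * 8 = 1976 Mb
Time = 1976 / 820.0
Time = 2.4098 seconds


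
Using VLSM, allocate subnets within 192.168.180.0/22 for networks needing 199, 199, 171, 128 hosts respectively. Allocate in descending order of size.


199 hosts -> /24 (254 usable): 192.168.180.0/24
199 hosts -> /24 (254 usable): 192.168.181.0/24
171 hosts -> /24 (254 usable): 192.168.182.0/24
128 hosts -> /24 (254 usable): 192.168.183.0/24
Allocation: 192.168.180.0/24 (199 hosts, 254 usable); 192.168.181.0/24 (199 hosts, 254 usable); 192.168.182.0/24 (171 hosts, 254 usable); 192.168.183.0/24 (128 hosts, 254 usable)


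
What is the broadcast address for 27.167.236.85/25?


Network: 27.167.236.0/25
Host bits = 7
Set all host bits to 1:
Broadcast: 27.167.236.127


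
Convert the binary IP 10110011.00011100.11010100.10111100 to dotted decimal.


10110011 = 179
00011100 = 28
11010100 = 212
10111100 = 188
IP: 179.28.212.188


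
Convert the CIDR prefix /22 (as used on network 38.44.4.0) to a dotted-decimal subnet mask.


/22 means 22 network bits, 10 host bits
Binary: 11111111111111111111110000000000
Mask: 255.255.252.0


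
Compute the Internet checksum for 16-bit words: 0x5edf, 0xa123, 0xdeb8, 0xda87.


Sum all words (with carry folding):
+ 0x5edf = 0x5edf
+ 0xa123 = 0x0003
+ 0xdeb8 = 0xdebb
+ 0xda87 = 0xb943
One's complement: ~0xb943
Checksum = 0x46bc


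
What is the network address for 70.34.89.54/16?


IP:   01000110.00100010.01011001.00110110
Mask: 11111111.11111111.00000000.00000000
AND operation:
Net:  01000110.00100010.00000000.00000000
Network: 70.34.0.0/16


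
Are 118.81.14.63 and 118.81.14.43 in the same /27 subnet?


Mask: 255.255.255.224
118.81.14.63 AND mask = 118.81.14.32
118.81.14.43 AND mask = 118.81.14.32
Yes, same subnet (118.81.14.32)


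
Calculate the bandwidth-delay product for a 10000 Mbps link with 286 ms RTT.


BDP = bandwidth * RTT
= 10000 Mbps * 286 ms
= 10000 * 1e6 * 286 / 1000 bits
= 2860000000 bits
= 357500000 bytes
= 349121.0938 KB
BDP = 2860000000 bits (357500000 bytes)


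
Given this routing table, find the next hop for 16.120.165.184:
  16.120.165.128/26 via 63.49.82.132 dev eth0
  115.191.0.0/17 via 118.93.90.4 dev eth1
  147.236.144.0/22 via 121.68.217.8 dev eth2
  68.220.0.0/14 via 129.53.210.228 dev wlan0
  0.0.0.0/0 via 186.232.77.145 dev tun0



Longest prefix match for 16.120.165.184:
  /26 16.120.165.128: MATCH
  /17 115.191.0.0: no
  /22 147.236.144.0: no
  /14 68.220.0.0: no
  /0 0.0.0.0: MATCH
Selected: next-hop 63.49.82.132 via eth0 (matched /26)


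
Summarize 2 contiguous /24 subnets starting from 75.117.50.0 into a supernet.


Original prefix: /24
Number of subnets: 2 = 2^1
New prefix = 24 - 1 = 23
Supernet: 75.117.50.0/23


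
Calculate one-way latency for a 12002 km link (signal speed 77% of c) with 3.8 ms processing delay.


Speed = 0.77 * 3e5 km/s = 231000 km/s
Propagation delay = 12002 / 231000 = 0.052 s = 51.9567 ms
Processing delay = 3.8 ms
Total one-way latency = 55.7567 ms


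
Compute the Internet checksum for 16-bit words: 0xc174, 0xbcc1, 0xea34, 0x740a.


Sum all words (with carry folding):
+ 0xc174 = 0xc174
+ 0xbcc1 = 0x7e36
+ 0xea34 = 0x686b
+ 0x740a = 0xdc75
One's complement: ~0xdc75
Checksum = 0x238a


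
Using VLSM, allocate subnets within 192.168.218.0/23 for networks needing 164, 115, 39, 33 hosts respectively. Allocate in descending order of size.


164 hosts -> /24 (254 usable): 192.168.218.0/24
115 hosts -> /25 (126 usable): 192.168.219.0/25
39 hosts -> /26 (62 usable): 192.168.219.128/26
33 hosts -> /26 (62 usable): 192.168.219.192/26
Allocation: 192.168.218.0/24 (164 hosts, 254 usable); 192.168.219.0/25 (115 hosts, 126 usable); 192.168.219.128/26 (39 hosts, 62 usable); 192.168.219.192/26 (33 hosts, 62 usable)


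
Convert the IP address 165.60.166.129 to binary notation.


165 = 10100101
60 = 00111100
166 = 10100110
129 = 10000001
Binary: 10100101.00111100.10100110.10000001


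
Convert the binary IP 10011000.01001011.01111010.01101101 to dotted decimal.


10011000 = 152
01001011 = 75
01111010 = 122
01101101 = 109
IP: 152.75.122.109


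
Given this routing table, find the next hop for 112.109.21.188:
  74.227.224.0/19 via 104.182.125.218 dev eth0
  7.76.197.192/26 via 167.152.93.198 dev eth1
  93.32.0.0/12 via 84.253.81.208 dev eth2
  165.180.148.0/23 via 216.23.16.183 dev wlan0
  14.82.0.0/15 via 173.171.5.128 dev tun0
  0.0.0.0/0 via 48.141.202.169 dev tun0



Longest prefix match for 112.109.21.188:
  /19 74.227.224.0: no
  /26 7.76.197.192: no
  /12 93.32.0.0: no
  /23 165.180.148.0: no
  /15 14.82.0.0: no
  /0 0.0.0.0: MATCH
Selected: next-hop 48.141.202.169 via tun0 (matched /0)


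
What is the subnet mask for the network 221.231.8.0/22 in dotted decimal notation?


/22 means 22 network bits, 10 host bits
Binary: 11111111111111111111110000000000
Mask: 255.255.252.0


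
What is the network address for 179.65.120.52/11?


IP:   10110011.01000001.01111000.00110100
Mask: 11111111.11100000.00000000.00000000
AND operation:
Net:  10110011.01000000.00000000.00000000
Network: 179.64.0.0/11


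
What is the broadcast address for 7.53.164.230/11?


Network: 7.32.0.0/11
Host bits = 21
Set all host bits to 1:
Broadcast: 7.63.255.255


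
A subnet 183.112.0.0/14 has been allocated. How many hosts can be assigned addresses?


Host bits = 32 - 14 = 18
Total addresses = 2^18 = 262144
Usable = total - 2 (network and broadcast)
Usable hosts: 262142


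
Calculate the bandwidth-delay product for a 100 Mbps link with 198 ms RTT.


BDP = bandwidth * RTT
= 100 Mbps * 198 ms
= 100 * 1e6 * 198 / 1000 bits
= 19800000 bits
= 2475000 bytes
= 2416.9922 KB
BDP = 19800000 bits (2475000 bytes)


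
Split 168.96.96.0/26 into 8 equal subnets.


New prefix = 26 + 3 = 29
Each subnet has 8 addresses
  168.96.96.0/29
  168.96.96.8/29
  168.96.96.16/29
  168.96.96.24/29
  168.96.96.32/29
  168.96.96.40/29
  168.96.96.48/29
  168.96.96.56/29
Subnets: 168.96.96.0/29, 168.96.96.8/29, 168.96.96.16/29, 168.96.96.24/29, 168.96.96.32/29, 168.96.96.40/29, 168.96.96.48/29, 168.96.96.56/29


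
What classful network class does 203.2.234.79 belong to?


First octet: 203
Binary: 11001011
110xxxxx -> Class C (192-223)
Class C, default mask 255.255.255.0 (/24)


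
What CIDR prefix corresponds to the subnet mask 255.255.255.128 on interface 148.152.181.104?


Binary: 11111111.11111111.11111111.10000000
Count leading 1s
Prefix: /25


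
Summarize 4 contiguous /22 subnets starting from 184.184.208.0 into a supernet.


Original prefix: /22
Number of subnets: 4 = 2^2
New prefix = 22 - 2 = 20
Supernet: 184.184.208.0/20


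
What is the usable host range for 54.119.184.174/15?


Network: 54.118.0.0
Broadcast: 54.119.255.255
First usable = network + 1
Last usable = broadcast - 1
Range: 54.118.0.1 to 54.119.255.254


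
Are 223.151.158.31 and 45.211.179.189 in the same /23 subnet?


Mask: 255.255.254.0
223.151.158.31 AND mask = 223.151.158.0
45.211.179.189 AND mask = 45.211.178.0
No, different subnets (223.151.158.0 vs 45.211.178.0)


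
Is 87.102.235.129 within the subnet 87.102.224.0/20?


Subnet network: 87.102.224.0
Test IP AND mask: 87.102.224.0
Yes, 87.102.235.129 is in 87.102.224.0/20


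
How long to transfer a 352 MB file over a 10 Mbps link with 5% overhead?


Effective throughput = 10 * (1 - 5/100) = 9.5 Mbps
File size in Mb = 352 * 8 = 2816 Mb
Time = 2816 / 9.5
Time = 296.4211 seconds


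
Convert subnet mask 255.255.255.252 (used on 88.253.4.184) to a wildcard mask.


Subnet mask: 255.255.255.252
Wildcard = 255.255.255.255 - subnet mask
255 - 255 = 0
255 - 255 = 0
255 - 255 = 0
255 - 252 = 3
Wildcard: 0.0.0.3


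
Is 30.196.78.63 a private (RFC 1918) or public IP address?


RFC 1918 private ranges:
  10.0.0.0/8 (10.0.0.0 - 10.255.255.255)
  172.16.0.0/12 (172.16.0.0 - 172.31.255.255)
  192.168.0.0/16 (192.168.0.0 - 192.168.255.255)
Public (not in any RFC 1918 range)


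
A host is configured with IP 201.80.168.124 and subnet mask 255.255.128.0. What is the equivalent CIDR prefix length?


Binary: 11111111.11111111.10000000.00000000
Count leading 1s
Prefix: /17


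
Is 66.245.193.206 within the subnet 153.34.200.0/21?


Subnet network: 153.34.200.0
Test IP AND mask: 66.245.192.0
No, 66.245.193.206 is not in 153.34.200.0/21


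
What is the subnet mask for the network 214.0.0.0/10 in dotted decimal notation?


/10 means 10 network bits, 22 host bits
Binary: 11111111110000000000000000000000
Mask: 255.192.0.0


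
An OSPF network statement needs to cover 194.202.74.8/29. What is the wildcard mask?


Subnet mask: 255.255.255.248
Wildcard = 255.255.255.255 - subnet mask
255 - 255 = 0
255 - 255 = 0
255 - 255 = 0
255 - 248 = 7
Wildcard: 0.0.0.7


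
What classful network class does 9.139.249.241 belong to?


First octet: 9
Binary: 00001001
0xxxxxxx -> Class A (1-126)
Class A, default mask 255.0.0.0 (/8)


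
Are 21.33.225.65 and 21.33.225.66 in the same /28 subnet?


Mask: 255.255.255.240
21.33.225.65 AND mask = 21.33.225.64
21.33.225.66 AND mask = 21.33.225.64
Yes, same subnet (21.33.225.64)


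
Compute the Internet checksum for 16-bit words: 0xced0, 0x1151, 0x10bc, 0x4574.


Sum all words (with carry folding):
+ 0xced0 = 0xced0
+ 0x1151 = 0xe021
+ 0x10bc = 0xf0dd
+ 0x4574 = 0x3652
One's complement: ~0x3652
Checksum = 0xc9ad


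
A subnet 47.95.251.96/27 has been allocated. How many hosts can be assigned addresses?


Host bits = 32 - 27 = 5
Total addresses = 2^5 = 32
Usable = total - 2 (network and broadcast)
Usable hosts: 30


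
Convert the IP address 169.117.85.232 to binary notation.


169 = 10101001
117 = 01110101
85 = 01010101
232 = 11101000
Binary: 10101001.01110101.01010101.11101000


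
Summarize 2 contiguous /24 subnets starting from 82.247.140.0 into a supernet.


Original prefix: /24
Number of subnets: 2 = 2^1
New prefix = 24 - 1 = 23
Supernet: 82.247.140.0/23


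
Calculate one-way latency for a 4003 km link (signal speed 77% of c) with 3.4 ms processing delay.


Speed = 0.77 * 3e5 km/s = 231000 km/s
Propagation delay = 4003 / 231000 = 0.0173 s = 17.329 ms
Processing delay = 3.4 ms
Total one-way latency = 20.729 ms


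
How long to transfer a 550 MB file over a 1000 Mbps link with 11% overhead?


Effective throughput = 1000 * (1 - 11/100) = 890 Mbps
File size in Mb = 550 * 8 = 4400 Mb
Time = 4400 / 890
Time = 4.9438 seconds


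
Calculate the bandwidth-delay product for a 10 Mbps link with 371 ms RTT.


BDP = bandwidth * RTT
= 10 Mbps * 371 ms
= 10 * 1e6 * 371 / 1000 bits
= 3710000 bits
= 463750 bytes
= 452.8809 KB
BDP = 3710000 bits (463750 bytes)


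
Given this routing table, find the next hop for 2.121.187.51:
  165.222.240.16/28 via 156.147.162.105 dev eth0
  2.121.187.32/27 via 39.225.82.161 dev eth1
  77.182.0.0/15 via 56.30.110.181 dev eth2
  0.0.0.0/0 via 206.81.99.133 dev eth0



Longest prefix match for 2.121.187.51:
  /28 165.222.240.16: no
  /27 2.121.187.32: MATCH
  /15 77.182.0.0: no
  /0 0.0.0.0: MATCH
Selected: next-hop 39.225.82.161 via eth1 (matched /27)


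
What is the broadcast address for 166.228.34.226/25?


Network: 166.228.34.128/25
Host bits = 7
Set all host bits to 1:
Broadcast: 166.228.34.255


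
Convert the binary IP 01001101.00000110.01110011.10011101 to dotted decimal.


01001101 = 77
00000110 = 6
01110011 = 115
10011101 = 157
IP: 77.6.115.157


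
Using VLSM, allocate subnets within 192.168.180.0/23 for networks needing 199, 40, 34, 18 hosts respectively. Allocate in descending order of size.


199 hosts -> /24 (254 usable): 192.168.180.0/24
40 hosts -> /26 (62 usable): 192.168.181.0/26
34 hosts -> /26 (62 usable): 192.168.181.64/26
18 hosts -> /27 (30 usable): 192.168.181.128/27
Allocation: 192.168.180.0/24 (199 hosts, 254 usable); 192.168.181.0/26 (40 hosts, 62 usable); 192.168.181.64/26 (34 hosts, 62 usable); 192.168.181.128/27 (18 hosts, 30 usable)


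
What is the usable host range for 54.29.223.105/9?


Network: 54.0.0.0
Broadcast: 54.127.255.255
First usable = network + 1
Last usable = broadcast - 1
Range: 54.0.0.1 to 54.127.255.254


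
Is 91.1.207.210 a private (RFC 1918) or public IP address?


RFC 1918 private ranges:
  10.0.0.0/8 (10.0.0.0 - 10.255.255.255)
  172.16.0.0/12 (172.16.0.0 - 172.31.255.255)
  192.168.0.0/16 (192.168.0.0 - 192.168.255.255)
Public (not in any RFC 1918 range)


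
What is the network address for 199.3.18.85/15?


IP:   11000111.00000011.00010010.01010101
Mask: 11111111.11111110.00000000.00000000
AND operation:
Net:  11000111.00000010.00000000.00000000
Network: 199.2.0.0/15


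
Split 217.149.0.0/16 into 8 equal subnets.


New prefix = 16 + 3 = 19
Each subnet has 8192 addresses
  217.149.0.0/19
  217.149.32.0/19
  217.149.64.0/19
  217.149.96.0/19
  217.149.128.0/19
  217.149.160.0/19
  217.149.192.0/19
  217.149.224.0/19
Subnets: 217.149.0.0/19, 217.149.32.0/19, 217.149.64.0/19, 217.149.96.0/19, 217.149.128.0/19, 217.149.160.0/19, 217.149.192.0/19, 217.149.224.0/19


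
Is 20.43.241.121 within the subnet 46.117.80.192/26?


Subnet network: 46.117.80.192
Test IP AND mask: 20.43.241.64
No, 20.43.241.121 is not in 46.117.80.192/26


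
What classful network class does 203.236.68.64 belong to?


First octet: 203
Binary: 11001011
110xxxxx -> Class C (192-223)
Class C, default mask 255.255.255.0 (/24)


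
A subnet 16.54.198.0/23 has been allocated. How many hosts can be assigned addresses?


Host bits = 32 - 23 = 9
Total addresses = 2^9 = 512
Usable = total - 2 (network and broadcast)
Usable hosts: 510


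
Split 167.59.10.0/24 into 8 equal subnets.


New prefix = 24 + 3 = 27
Each subnet has 32 addresses
  167.59.10.0/27
  167.59.10.32/27
  167.59.10.64/27
  167.59.10.96/27
  167.59.10.128/27
  167.59.10.160/27
  167.59.10.192/27
  167.59.10.224/27
Subnets: 167.59.10.0/27, 167.59.10.32/27, 167.59.10.64/27, 167.59.10.96/27, 167.59.10.128/27, 167.59.10.160/27, 167.59.10.192/27, 167.59.10.224/27


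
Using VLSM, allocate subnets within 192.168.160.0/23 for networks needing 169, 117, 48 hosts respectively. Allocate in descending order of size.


169 hosts -> /24 (254 usable): 192.168.160.0/24
117 hosts -> /25 (126 usable): 192.168.161.0/25
48 hosts -> /26 (62 usable): 192.168.161.128/26
Allocation: 192.168.160.0/24 (169 hosts, 254 usable); 192.168.161.0/25 (117 hosts, 126 usable); 192.168.161.128/26 (48 hosts, 62 usable)


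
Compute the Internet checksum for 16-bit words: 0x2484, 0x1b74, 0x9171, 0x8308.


Sum all words (with carry folding):
+ 0x2484 = 0x2484
+ 0x1b74 = 0x3ff8
+ 0x9171 = 0xd169
+ 0x8308 = 0x5472
One's complement: ~0x5472
Checksum = 0xab8d


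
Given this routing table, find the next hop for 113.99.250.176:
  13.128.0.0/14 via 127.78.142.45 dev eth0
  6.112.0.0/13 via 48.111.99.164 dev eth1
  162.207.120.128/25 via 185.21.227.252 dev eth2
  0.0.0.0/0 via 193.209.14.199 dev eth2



Longest prefix match for 113.99.250.176:
  /14 13.128.0.0: no
  /13 6.112.0.0: no
  /25 162.207.120.128: no
  /0 0.0.0.0: MATCH
Selected: next-hop 193.209.14.199 via eth2 (matched /0)


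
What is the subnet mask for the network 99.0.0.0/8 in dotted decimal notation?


/8 means 8 network bits, 24 host bits
Binary: 11111111000000000000000000000000
Mask: 255.0.0.0


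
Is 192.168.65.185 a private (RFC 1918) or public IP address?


RFC 1918 private ranges:
  10.0.0.0/8 (10.0.0.0 - 10.255.255.255)
  172.16.0.0/12 (172.16.0.0 - 172.31.255.255)
  192.168.0.0/16 (192.168.0.0 - 192.168.255.255)
Private (in 192.168.0.0/16)


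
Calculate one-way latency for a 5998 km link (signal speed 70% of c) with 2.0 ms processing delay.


Speed = 0.7 * 3e5 km/s = 210000 km/s
Propagation delay = 5998 / 210000 = 0.0286 s = 28.5619 ms
Processing delay = 2.0 ms
Total one-way latency = 30.5619 ms


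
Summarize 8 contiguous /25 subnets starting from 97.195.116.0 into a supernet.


Original prefix: /25
Number of subnets: 8 = 2^3
New prefix = 25 - 3 = 22
Supernet: 97.195.116.0/22


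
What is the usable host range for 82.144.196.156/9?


Network: 82.128.0.0
Broadcast: 82.255.255.255
First usable = network + 1
Last usable = broadcast - 1
Range: 82.128.0.1 to 82.255.255.254


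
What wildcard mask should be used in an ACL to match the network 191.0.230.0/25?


Subnet mask: 255.255.255.128
Wildcard = 255.255.255.255 - subnet mask
255 - 255 = 0
255 - 255 = 0
255 - 255 = 0
255 - 128 = 127
Wildcard: 0.0.0.127


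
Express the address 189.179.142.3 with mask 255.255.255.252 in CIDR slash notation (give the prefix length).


Binary: 11111111.11111111.11111111.11111100
Count leading 1s
Prefix: /30


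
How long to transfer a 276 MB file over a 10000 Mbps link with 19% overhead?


Effective throughput = 10000 * (1 - 19/100) = 8100.0 Mbps
File size in Mb = 276 * 8 = 2208 Mb
Time = 2208 / 8100.0
Time = 0.2726 seconds


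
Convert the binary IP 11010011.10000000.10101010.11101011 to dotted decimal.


11010011 = 211
10000000 = 128
10101010 = 170
11101011 = 235
IP: 211.128.170.235


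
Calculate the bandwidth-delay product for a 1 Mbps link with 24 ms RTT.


BDP = bandwidth * RTT
= 1 Mbps * 24 ms
= 1 * 1e6 * 24 / 1000 bits
= 24000 bits
= 3000 bytes
= 2.9297 KB
BDP = 24000 bits (3000 bytes)


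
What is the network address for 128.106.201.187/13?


IP:   10000000.01101010.11001001.10111011
Mask: 11111111.11111000.00000000.00000000
AND operation:
Net:  10000000.01101000.00000000.00000000
Network: 128.104.0.0/13


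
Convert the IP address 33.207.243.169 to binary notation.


33 = 00100001
207 = 11001111
243 = 11110011
169 = 10101001
Binary: 00100001.11001111.11110011.10101001


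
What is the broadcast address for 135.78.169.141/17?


Network: 135.78.128.0/17
Host bits = 15
Set all host bits to 1:
Broadcast: 135.78.255.255


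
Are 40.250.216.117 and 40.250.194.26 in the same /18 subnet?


Mask: 255.255.192.0
40.250.216.117 AND mask = 40.250.192.0
40.250.194.26 AND mask = 40.250.192.0
Yes, same subnet (40.250.192.0)


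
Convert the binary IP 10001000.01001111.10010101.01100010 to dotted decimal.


10001000 = 136
01001111 = 79
10010101 = 149
01100010 = 98
IP: 136.79.149.98


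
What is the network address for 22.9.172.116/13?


IP:   00010110.00001001.10101100.01110100
Mask: 11111111.11111000.00000000.00000000
AND operation:
Net:  00010110.00001000.00000000.00000000
Network: 22.8.0.0/13


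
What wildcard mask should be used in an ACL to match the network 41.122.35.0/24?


Subnet mask: 255.255.255.0
Wildcard = 255.255.255.255 - subnet mask
255 - 255 = 0
255 - 255 = 0
255 - 255 = 0
255 - 0 = 255
Wildcard: 0.0.0.255


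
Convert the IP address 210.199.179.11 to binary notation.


210 = 11010010
199 = 11000111
179 = 10110011
11 = 00001011
Binary: 11010010.11000111.10110011.00001011


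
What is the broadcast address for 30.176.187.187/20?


Network: 30.176.176.0/20
Host bits = 12
Set all host bits to 1:
Broadcast: 30.176.191.255


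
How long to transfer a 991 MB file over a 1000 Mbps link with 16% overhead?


Effective throughput = 1000 * (1 - 16/100) = 840 Mbps
File size in Mb = 991 * 8 = 7928 Mb
Time = 7928 / 840
Time = 9.4381 seconds


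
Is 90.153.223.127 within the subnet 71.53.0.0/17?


Subnet network: 71.53.0.0
Test IP AND mask: 90.153.128.0
No, 90.153.223.127 is not in 71.53.0.0/17


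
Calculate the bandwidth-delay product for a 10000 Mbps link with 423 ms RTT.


BDP = bandwidth * RTT
= 10000 Mbps * 423 ms
= 10000 * 1e6 * 423 / 1000 bits
= 4230000000 bits
= 528750000 bytes
= 516357.4219 KB
BDP = 4230000000 bits (528750000 bytes)


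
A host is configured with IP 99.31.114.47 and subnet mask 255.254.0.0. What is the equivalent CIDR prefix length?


Binary: 11111111.11111110.00000000.00000000
Count leading 1s
Prefix: /15


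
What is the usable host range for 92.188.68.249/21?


Network: 92.188.64.0
Broadcast: 92.188.71.255
First usable = network + 1
Last usable = broadcast - 1
Range: 92.188.64.1 to 92.188.71.254


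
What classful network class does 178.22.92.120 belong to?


First octet: 178
Binary: 10110010
10xxxxxx -> Class B (128-191)
Class B, default mask 255.255.0.0 (/16)


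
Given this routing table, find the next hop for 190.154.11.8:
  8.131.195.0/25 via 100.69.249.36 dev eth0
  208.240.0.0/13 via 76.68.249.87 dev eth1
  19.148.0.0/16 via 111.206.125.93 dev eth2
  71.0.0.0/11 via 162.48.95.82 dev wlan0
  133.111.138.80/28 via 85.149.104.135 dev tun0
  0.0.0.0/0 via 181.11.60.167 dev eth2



Longest prefix match for 190.154.11.8:
  /25 8.131.195.0: no
  /13 208.240.0.0: no
  /16 19.148.0.0: no
  /11 71.0.0.0: no
  /28 133.111.138.80: no
  /0 0.0.0.0: MATCH
Selected: next-hop 181.11.60.167 via eth2 (matched /0)


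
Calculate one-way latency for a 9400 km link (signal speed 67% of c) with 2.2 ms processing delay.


Speed = 0.67 * 3e5 km/s = 201000 km/s
Propagation delay = 9400 / 201000 = 0.0468 s = 46.7662 ms
Processing delay = 2.2 ms
Total one-way latency = 48.9662 ms


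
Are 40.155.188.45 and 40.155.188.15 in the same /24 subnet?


Mask: 255.255.255.0
40.155.188.45 AND mask = 40.155.188.0
40.155.188.15 AND mask = 40.155.188.0
Yes, same subnet (40.155.188.0)


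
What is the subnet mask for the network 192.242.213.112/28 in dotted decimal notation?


/28 means 28 network bits, 4 host bits
Binary: 11111111111111111111111111110000
Mask: 255.255.255.240


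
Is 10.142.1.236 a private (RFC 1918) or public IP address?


RFC 1918 private ranges:
  10.0.0.0/8 (10.0.0.0 - 10.255.255.255)
  172.16.0.0/12 (172.16.0.0 - 172.31.255.255)
  192.168.0.0/16 (192.168.0.0 - 192.168.255.255)
Private (in 10.0.0.0/8)


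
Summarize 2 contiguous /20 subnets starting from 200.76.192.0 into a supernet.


Original prefix: /20
Number of subnets: 2 = 2^1
New prefix = 20 - 1 = 19
Supernet: 200.76.192.0/19


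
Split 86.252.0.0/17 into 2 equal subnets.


New prefix = 17 + 1 = 18
Each subnet has 16384 addresses
  86.252.0.0/18
  86.252.64.0/18
Subnets: 86.252.0.0/18, 86.252.64.0/18


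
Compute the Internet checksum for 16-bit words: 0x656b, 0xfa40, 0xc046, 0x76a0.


Sum all words (with carry folding):
+ 0x656b = 0x656b
+ 0xfa40 = 0x5fac
+ 0xc046 = 0x1ff3
+ 0x76a0 = 0x9693
One's complement: ~0x9693
Checksum = 0x696c


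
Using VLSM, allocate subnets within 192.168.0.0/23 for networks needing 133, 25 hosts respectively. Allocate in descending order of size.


133 hosts -> /24 (254 usable): 192.168.0.0/24
25 hosts -> /27 (30 usable): 192.168.1.0/27
Allocation: 192.168.0.0/24 (133 hosts, 254 usable); 192.168.1.0/27 (25 hosts, 30 usable)


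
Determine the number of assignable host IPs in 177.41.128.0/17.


Host bits = 32 - 17 = 15
Total addresses = 2^15 = 32768
Usable = total - 2 (network and broadcast)
Usable hosts: 32766


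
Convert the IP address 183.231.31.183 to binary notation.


183 = 10110111
231 = 11100111
31 = 00011111
183 = 10110111
Binary: 10110111.11100111.00011111.10110111


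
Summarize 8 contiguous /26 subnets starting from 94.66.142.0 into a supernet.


Original prefix: /26
Number of subnets: 8 = 2^3
New prefix = 26 - 3 = 23
Supernet: 94.66.142.0/23


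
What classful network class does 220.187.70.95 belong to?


First octet: 220
Binary: 11011100
110xxxxx -> Class C (192-223)
Class C, default mask 255.255.255.0 (/24)


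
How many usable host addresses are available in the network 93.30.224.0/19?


Host bits = 32 - 19 = 13
Total addresses = 2^13 = 8192
Usable = total - 2 (network and broadcast)
Usable hosts: 8190


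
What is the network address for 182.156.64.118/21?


IP:   10110110.10011100.01000000.01110110
Mask: 11111111.11111111.11111000.00000000
AND operation:
Net:  10110110.10011100.01000000.00000000
Network: 182.156.64.0/21


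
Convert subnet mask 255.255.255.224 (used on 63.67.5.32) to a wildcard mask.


Subnet mask: 255.255.255.224
Wildcard = 255.255.255.255 - subnet mask
255 - 255 = 0
255 - 255 = 0
255 - 255 = 0
255 - 224 = 31
Wildcard: 0.0.0.31


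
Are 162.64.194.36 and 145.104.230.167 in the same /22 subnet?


Mask: 255.255.252.0
162.64.194.36 AND mask = 162.64.192.0
145.104.230.167 AND mask = 145.104.228.0
No, different subnets (162.64.192.0 vs 145.104.228.0)


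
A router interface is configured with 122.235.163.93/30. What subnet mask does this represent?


/30 means 30 network bits, 2 host bits
Binary: 11111111111111111111111111111100
Mask: 255.255.255.252


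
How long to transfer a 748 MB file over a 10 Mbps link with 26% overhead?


Effective throughput = 10 * (1 - 26/100) = 7.4 Mbps
File size in Mb = 748 * 8 = 5984 Mb
Time = 5984 / 7.4
Time = 808.6486 seconds


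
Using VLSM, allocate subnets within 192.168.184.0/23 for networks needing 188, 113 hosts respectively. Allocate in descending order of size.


188 hosts -> /24 (254 usable): 192.168.184.0/24
113 hosts -> /25 (126 usable): 192.168.185.0/25
Allocation: 192.168.184.0/24 (188 hosts, 254 usable); 192.168.185.0/25 (113 hosts, 126 usable)


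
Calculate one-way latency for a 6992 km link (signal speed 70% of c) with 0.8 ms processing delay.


Speed = 0.7 * 3e5 km/s = 210000 km/s
Propagation delay = 6992 / 210000 = 0.0333 s = 33.2952 ms
Processing delay = 0.8 ms
Total one-way latency = 34.0952 ms


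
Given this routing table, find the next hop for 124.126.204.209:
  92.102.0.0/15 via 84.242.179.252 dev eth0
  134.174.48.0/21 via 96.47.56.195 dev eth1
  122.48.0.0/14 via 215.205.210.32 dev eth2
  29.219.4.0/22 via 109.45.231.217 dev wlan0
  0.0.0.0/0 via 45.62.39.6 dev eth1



Longest prefix match for 124.126.204.209:
  /15 92.102.0.0: no
  /21 134.174.48.0: no
  /14 122.48.0.0: no
  /22 29.219.4.0: no
  /0 0.0.0.0: MATCH
Selected: next-hop 45.62.39.6 via eth1 (matched /0)


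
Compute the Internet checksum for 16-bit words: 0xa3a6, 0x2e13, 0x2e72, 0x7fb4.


Sum all words (with carry folding):
+ 0xa3a6 = 0xa3a6
+ 0x2e13 = 0xd1b9
+ 0x2e72 = 0x002c
+ 0x7fb4 = 0x7fe0
One's complement: ~0x7fe0
Checksum = 0x801f


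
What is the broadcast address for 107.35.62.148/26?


Network: 107.35.62.128/26
Host bits = 6
Set all host bits to 1:
Broadcast: 107.35.62.191


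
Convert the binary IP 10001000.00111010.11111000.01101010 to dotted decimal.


10001000 = 136
00111010 = 58
11111000 = 248
01101010 = 106
IP: 136.58.248.106


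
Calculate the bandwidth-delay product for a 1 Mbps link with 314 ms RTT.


BDP = bandwidth * RTT
= 1 Mbps * 314 ms
= 1 * 1e6 * 314 / 1000 bits
= 314000 bits
= 39250 bytes
= 38.3301 KB
BDP = 314000 bits (39250 bytes)


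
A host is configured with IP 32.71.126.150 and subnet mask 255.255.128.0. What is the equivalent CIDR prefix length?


Binary: 11111111.11111111.10000000.00000000
Count leading 1s
Prefix: /17


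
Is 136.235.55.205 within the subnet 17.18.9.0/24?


Subnet network: 17.18.9.0
Test IP AND mask: 136.235.55.0
No, 136.235.55.205 is not in 17.18.9.0/24


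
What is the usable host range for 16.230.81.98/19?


Network: 16.230.64.0
Broadcast: 16.230.95.255
First usable = network + 1
Last usable = broadcast - 1
Range: 16.230.64.1 to 16.230.95.254


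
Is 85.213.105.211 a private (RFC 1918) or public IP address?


RFC 1918 private ranges:
  10.0.0.0/8 (10.0.0.0 - 10.255.255.255)
  172.16.0.0/12 (172.16.0.0 - 172.31.255.255)
  192.168.0.0/16 (192.168.0.0 - 192.168.255.255)
Public (not in any RFC 1918 range)


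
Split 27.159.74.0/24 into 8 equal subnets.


New prefix = 24 + 3 = 27
Each subnet has 32 addresses
  27.159.74.0/27
  27.159.74.32/27
  27.159.74.64/27
  27.159.74.96/27
  27.159.74.128/27
  27.159.74.160/27
  27.159.74.192/27
  27.159.74.224/27
Subnets: 27.159.74.0/27, 27.159.74.32/27, 27.159.74.64/27, 27.159.74.96/27, 27.159.74.128/27, 27.159.74.160/27, 27.159.74.192/27, 27.159.74.224/27


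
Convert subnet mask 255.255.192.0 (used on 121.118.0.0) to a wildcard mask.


Subnet mask: 255.255.192.0
Wildcard = 255.255.255.255 - subnet mask
255 - 255 = 0
255 - 255 = 0
255 - 192 = 63
255 - 0 = 255
Wildcard: 0.0.63.255


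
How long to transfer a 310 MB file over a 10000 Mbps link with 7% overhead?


Effective throughput = 10000 * (1 - 7/100) = 9300 Mbps
File size in Mb = 310 * 8 = 2480 Mb
Time = 2480 / 9300
Time = 0.2667 seconds


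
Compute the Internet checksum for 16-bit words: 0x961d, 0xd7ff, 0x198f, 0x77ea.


Sum all words (with carry folding):
+ 0x961d = 0x961d
+ 0xd7ff = 0x6e1d
+ 0x198f = 0x87ac
+ 0x77ea = 0xff96
One's complement: ~0xff96
Checksum = 0x0069


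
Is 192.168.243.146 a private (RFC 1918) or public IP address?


RFC 1918 private ranges:
  10.0.0.0/8 (10.0.0.0 - 10.255.255.255)
  172.16.0.0/12 (172.16.0.0 - 172.31.255.255)
  192.168.0.0/16 (192.168.0.0 - 192.168.255.255)
Private (in 192.168.0.0/16)


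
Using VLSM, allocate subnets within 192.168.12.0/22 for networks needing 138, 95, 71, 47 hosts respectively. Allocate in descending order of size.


138 hosts -> /24 (254 usable): 192.168.12.0/24
95 hosts -> /25 (126 usable): 192.168.13.0/25
71 hosts -> /25 (126 usable): 192.168.13.128/25
47 hosts -> /26 (62 usable): 192.168.14.0/26
Allocation: 192.168.12.0/24 (138 hosts, 254 usable); 192.168.13.0/25 (95 hosts, 126 usable); 192.168.13.128/25 (71 hosts, 126 usable); 192.168.14.0/26 (47 hosts, 62 usable)


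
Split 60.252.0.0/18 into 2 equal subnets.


New prefix = 18 + 1 = 19
Each subnet has 8192 addresses
  60.252.0.0/19
  60.252.32.0/19
Subnets: 60.252.0.0/19, 60.252.32.0/19


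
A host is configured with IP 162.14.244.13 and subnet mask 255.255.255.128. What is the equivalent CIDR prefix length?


Binary: 11111111.11111111.11111111.10000000
Count leading 1s
Prefix: /25


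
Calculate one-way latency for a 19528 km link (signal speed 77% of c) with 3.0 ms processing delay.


Speed = 0.77 * 3e5 km/s = 231000 km/s
Propagation delay = 19528 / 231000 = 0.0845 s = 84.5368 ms
Processing delay = 3.0 ms
Total one-way latency = 87.5368 ms


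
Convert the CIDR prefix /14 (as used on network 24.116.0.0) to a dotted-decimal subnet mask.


/14 means 14 network bits, 18 host bits
Binary: 11111111111111000000000000000000
Mask: 255.252.0.0


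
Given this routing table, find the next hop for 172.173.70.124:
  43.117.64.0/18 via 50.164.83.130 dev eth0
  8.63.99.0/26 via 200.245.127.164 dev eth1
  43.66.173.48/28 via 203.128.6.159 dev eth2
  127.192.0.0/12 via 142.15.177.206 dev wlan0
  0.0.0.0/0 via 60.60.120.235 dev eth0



Longest prefix match for 172.173.70.124:
  /18 43.117.64.0: no
  /26 8.63.99.0: no
  /28 43.66.173.48: no
  /12 127.192.0.0: no
  /0 0.0.0.0: MATCH
Selected: next-hop 60.60.120.235 via eth0 (matched /0)


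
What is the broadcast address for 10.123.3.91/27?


Network: 10.123.3.64/27
Host bits = 5
Set all host bits to 1:
Broadcast: 10.123.3.95


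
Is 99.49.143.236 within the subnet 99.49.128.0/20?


Subnet network: 99.49.128.0
Test IP AND mask: 99.49.128.0
Yes, 99.49.143.236 is in 99.49.128.0/20


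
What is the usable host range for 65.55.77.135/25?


Network: 65.55.77.128
Broadcast: 65.55.77.255
First usable = network + 1
Last usable = broadcast - 1
Range: 65.55.77.129 to 65.55.77.254


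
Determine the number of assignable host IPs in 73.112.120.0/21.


Host bits = 32 - 21 = 11
Total addresses = 2^11 = 2048
Usable = total - 2 (network and broadcast)
Usable hosts: 2046


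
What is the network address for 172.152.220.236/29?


IP:   10101100.10011000.11011100.11101100
Mask: 11111111.11111111.11111111.11111000
AND operation:
Net:  10101100.10011000.11011100.11101000
Network: 172.152.220.232/29


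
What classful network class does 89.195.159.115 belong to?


First octet: 89
Binary: 01011001
0xxxxxxx -> Class A (1-126)
Class A, default mask 255.0.0.0 (/8)


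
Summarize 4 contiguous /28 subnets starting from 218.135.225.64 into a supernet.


Original prefix: /28
Number of subnets: 4 = 2^2
New prefix = 28 - 2 = 26
Supernet: 218.135.225.64/26


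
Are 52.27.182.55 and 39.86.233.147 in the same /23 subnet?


Mask: 255.255.254.0
52.27.182.55 AND mask = 52.27.182.0
39.86.233.147 AND mask = 39.86.232.0
No, different subnets (52.27.182.0 vs 39.86.232.0)


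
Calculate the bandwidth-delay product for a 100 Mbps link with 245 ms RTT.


BDP = bandwidth * RTT
= 100 Mbps * 245 ms
= 100 * 1e6 * 245 / 1000 bits
= 24500000 bits
= 3062500 bytes
= 2990.7227 KB
BDP = 24500000 bits (3062500 bytes)


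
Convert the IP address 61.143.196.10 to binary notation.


61 = 00111101
143 = 10001111
196 = 11000100
10 = 00001010
Binary: 00111101.10001111.11000100.00001010


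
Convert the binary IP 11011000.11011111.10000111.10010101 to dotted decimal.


11011000 = 216
11011111 = 223
10000111 = 135
10010101 = 149
IP: 216.223.135.149


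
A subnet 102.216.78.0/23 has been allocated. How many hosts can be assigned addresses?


Host bits = 32 - 23 = 9
Total addresses = 2^9 = 512
Usable = total - 2 (network and broadcast)
Usable hosts: 510


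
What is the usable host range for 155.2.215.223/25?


Network: 155.2.215.128
Broadcast: 155.2.215.255
First usable = network + 1
Last usable = broadcast - 1
Range: 155.2.215.129 to 155.2.215.254


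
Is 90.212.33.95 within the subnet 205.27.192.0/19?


Subnet network: 205.27.192.0
Test IP AND mask: 90.212.32.0
No, 90.212.33.95 is not in 205.27.192.0/19


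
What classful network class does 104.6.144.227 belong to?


First octet: 104
Binary: 01101000
0xxxxxxx -> Class A (1-126)
Class A, default mask 255.0.0.0 (/8)


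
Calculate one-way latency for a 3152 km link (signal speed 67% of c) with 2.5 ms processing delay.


Speed = 0.67 * 3e5 km/s = 201000 km/s
Propagation delay = 3152 / 201000 = 0.0157 s = 15.6816 ms
Processing delay = 2.5 ms
Total one-way latency = 18.1816 ms


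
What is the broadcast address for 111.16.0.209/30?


Network: 111.16.0.208/30
Host bits = 2
Set all host bits to 1:
Broadcast: 111.16.0.211


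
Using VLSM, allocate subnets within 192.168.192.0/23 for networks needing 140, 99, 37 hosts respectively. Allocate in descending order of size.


140 hosts -> /24 (254 usable): 192.168.192.0/24
99 hosts -> /25 (126 usable): 192.168.193.0/25
37 hosts -> /26 (62 usable): 192.168.193.128/26
Allocation: 192.168.192.0/24 (140 hosts, 254 usable); 192.168.193.0/25 (99 hosts, 126 usable); 192.168.193.128/26 (37 hosts, 62 usable)


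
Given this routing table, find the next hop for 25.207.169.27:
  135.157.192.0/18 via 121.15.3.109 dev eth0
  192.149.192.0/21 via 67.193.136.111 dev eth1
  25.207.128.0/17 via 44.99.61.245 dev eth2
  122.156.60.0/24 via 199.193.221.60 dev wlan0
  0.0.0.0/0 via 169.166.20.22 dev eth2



Longest prefix match for 25.207.169.27:
  /18 135.157.192.0: no
  /21 192.149.192.0: no
  /17 25.207.128.0: MATCH
  /24 122.156.60.0: no
  /0 0.0.0.0: MATCH
Selected: next-hop 44.99.61.245 via eth2 (matched /17)


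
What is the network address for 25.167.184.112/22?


IP:   00011001.10100111.10111000.01110000
Mask: 11111111.11111111.11111100.00000000
AND operation:
Net:  00011001.10100111.10111000.00000000
Network: 25.167.184.0/22


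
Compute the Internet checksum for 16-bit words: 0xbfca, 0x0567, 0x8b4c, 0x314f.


Sum all words (with carry folding):
+ 0xbfca = 0xbfca
+ 0x0567 = 0xc531
+ 0x8b4c = 0x507e
+ 0x314f = 0x81cd
One's complement: ~0x81cd
Checksum = 0x7e32


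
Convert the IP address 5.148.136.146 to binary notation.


5 = 00000101
148 = 10010100
136 = 10001000
146 = 10010010
Binary: 00000101.10010100.10001000.10010010


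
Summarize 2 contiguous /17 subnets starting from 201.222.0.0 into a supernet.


Original prefix: /17
Number of subnets: 2 = 2^1
New prefix = 17 - 1 = 16
Supernet: 201.222.0.0/16


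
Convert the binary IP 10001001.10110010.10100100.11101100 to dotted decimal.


10001001 = 137
10110010 = 178
10100100 = 164
11101100 = 236
IP: 137.178.164.236


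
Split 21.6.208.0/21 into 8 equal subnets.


New prefix = 21 + 3 = 24
Each subnet has 256 addresses
  21.6.208.0/24
  21.6.209.0/24
  21.6.210.0/24
  21.6.211.0/24
  21.6.212.0/24
  21.6.213.0/24
  21.6.214.0/24
  21.6.215.0/24
Subnets: 21.6.208.0/24, 21.6.209.0/24, 21.6.210.0/24, 21.6.211.0/24, 21.6.212.0/24, 21.6.213.0/24, 21.6.214.0/24, 21.6.215.0/24


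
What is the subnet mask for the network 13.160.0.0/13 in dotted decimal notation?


/13 means 13 network bits, 19 host bits
Binary: 11111111111110000000000000000000
Mask: 255.248.0.0


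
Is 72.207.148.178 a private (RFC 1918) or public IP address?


RFC 1918 private ranges:
  10.0.0.0/8 (10.0.0.0 - 10.255.255.255)
  172.16.0.0/12 (172.16.0.0 - 172.31.255.255)
  192.168.0.0/16 (192.168.0.0 - 192.168.255.255)
Public (not in any RFC 1918 range)


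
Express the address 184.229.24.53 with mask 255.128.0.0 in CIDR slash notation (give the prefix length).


Binary: 11111111.10000000.00000000.00000000
Count leading 1s
Prefix: /9


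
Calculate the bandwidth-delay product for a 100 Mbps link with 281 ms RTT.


BDP = bandwidth * RTT
= 100 Mbps * 281 ms
= 100 * 1e6 * 281 / 1000 bits
= 28100000 bits
= 3512500 bytes
= 3430.1758 KB
BDP = 28100000 bits (3512500 bytes)


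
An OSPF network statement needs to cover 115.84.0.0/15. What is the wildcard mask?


Subnet mask: 255.254.0.0
Wildcard = 255.255.255.255 - subnet mask
255 - 255 = 0
255 - 254 = 1
255 - 0 = 255
255 - 0 = 255
Wildcard: 0.1.255.255


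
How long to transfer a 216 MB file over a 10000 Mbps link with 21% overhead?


Effective throughput = 10000 * (1 - 21/100) = 7900 Mbps
File size in Mb = 216 * 8 = 1728 Mb
Time = 1728 / 7900
Time = 0.2187 seconds


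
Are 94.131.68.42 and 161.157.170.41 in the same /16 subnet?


Mask: 255.255.0.0
94.131.68.42 AND mask = 94.131.0.0
161.157.170.41 AND mask = 161.157.0.0
No, different subnets (94.131.0.0 vs 161.157.0.0)


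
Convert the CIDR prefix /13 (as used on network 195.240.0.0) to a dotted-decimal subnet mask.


/13 means 13 network bits, 19 host bits
Binary: 11111111111110000000000000000000
Mask: 255.248.0.0


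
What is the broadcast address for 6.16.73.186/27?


Network: 6.16.73.160/27
Host bits = 5
Set all host bits to 1:
Broadcast: 6.16.73.191


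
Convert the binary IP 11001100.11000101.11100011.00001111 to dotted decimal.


11001100 = 204
11000101 = 197
11100011 = 227
00001111 = 15
IP: 204.197.227.15


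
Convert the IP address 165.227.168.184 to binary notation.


165 = 10100101
227 = 11100011
168 = 10101000
184 = 10111000
Binary: 10100101.11100011.10101000.10111000


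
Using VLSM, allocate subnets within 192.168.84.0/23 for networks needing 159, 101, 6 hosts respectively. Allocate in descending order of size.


159 hosts -> /24 (254 usable): 192.168.84.0/24
101 hosts -> /25 (126 usable): 192.168.85.0/25
6 hosts -> /29 (6 usable): 192.168.85.128/29
Allocation: 192.168.84.0/24 (159 hosts, 254 usable); 192.168.85.0/25 (101 hosts, 126 usable); 192.168.85.128/29 (6 hosts, 6 usable)
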